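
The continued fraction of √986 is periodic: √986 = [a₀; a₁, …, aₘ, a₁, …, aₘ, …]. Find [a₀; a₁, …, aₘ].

a₀ = ⌊√986⌋ = 31.
With m₀=0, d₀=1 and mₖ₊₁ = dₖaₖ − mₖ, dₖ₊₁ = (n − mₖ₊₁²)/dₖ, aₖ₊₁ = ⌊(a₀+mₖ₊₁)/dₖ₊₁⌋:
  k=1: m=31, d=25, a=2
  k=2: m=19, d=25, a=2
  k=3: m=31, d=1, a=62
d=1 and a=2a₀=62 at k=3, so the next step gives (m, d) = (31, 25) again — its k=1 value — and the period has length 3.

[31; 2, 2, 62]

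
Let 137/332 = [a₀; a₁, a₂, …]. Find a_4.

1

137 = 0·332 + 137   →  a_0 = 0
332 = 2·137 + 58   →  a_1 = 2
137 = 2·58 + 21   →  a_2 = 2
58 = 2·21 + 16   →  a_3 = 2
21 = 1·16 + 5   →  a_4 = 1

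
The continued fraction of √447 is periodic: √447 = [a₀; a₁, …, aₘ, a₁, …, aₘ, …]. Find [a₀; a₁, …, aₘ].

a₀ = ⌊√447⌋ = 21.
With m₀=0, d₀=1 and mₖ₊₁ = dₖaₖ − mₖ, dₖ₊₁ = (n − mₖ₊₁²)/dₖ, aₖ₊₁ = ⌊(a₀+mₖ₊₁)/dₖ₊₁⌋:
  k=1: m=21, d=6, a=7
  k=2: m=21, d=1, a=42
d=1 and a=2a₀=42 at k=2, so the next step gives (m, d) = (21, 6) again — its k=1 value — and the period has length 2.

[21; 7, 42]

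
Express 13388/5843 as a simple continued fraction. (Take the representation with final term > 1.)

[2; 3, 2, 3, 4, 3, 3, 5]

13388 = 2×5843 + 1702
5843 = 3×1702 + 737
1702 = 2×737 + 228
737 = 3×228 + 53
228 = 4×53 + 16
53 = 3×16 + 5
16 = 3×5 + 1
5 = 5×1 + 0  (stop)
So 13388/5843 = [2; 3, 2, 3, 4, 3, 3, 5].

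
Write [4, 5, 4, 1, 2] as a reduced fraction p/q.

Fold from the inside: start with 2/1.
  1 + 1/2 = 3/2
  4 + 2/3 = 14/3
  5 + 3/14 = 73/14
  4 + 14/73 = 306/73

306/73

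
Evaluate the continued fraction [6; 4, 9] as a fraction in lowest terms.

Using pₖ = aₖpₖ₋₁ + pₖ₋₂ and qₖ = aₖqₖ₋₁ + qₖ₋₂:
  k=0: a=6, p=6, q=1
  k=1: a=4, p=25, q=4
  k=2: a=9, p=231, q=37

231/37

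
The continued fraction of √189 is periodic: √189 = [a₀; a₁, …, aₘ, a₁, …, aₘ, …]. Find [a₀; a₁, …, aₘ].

a₀ = ⌊√189⌋ = 13.
With m₀=0, d₀=1 and mₖ₊₁ = dₖaₖ − mₖ, dₖ₊₁ = (n − mₖ₊₁²)/dₖ, aₖ₊₁ = ⌊(a₀+mₖ₊₁)/dₖ₊₁⌋:
  k=1: m=13, d=20, a=1
  k=2: m=7, d=7, a=2
  k=3: m=7, d=20, a=1
  k=4: m=13, d=1, a=26
d=1 and a=2a₀=26 at k=4, so the next step gives (m, d) = (13, 20) again — its k=1 value — and the period has length 4.

[13; 1, 2, 1, 26]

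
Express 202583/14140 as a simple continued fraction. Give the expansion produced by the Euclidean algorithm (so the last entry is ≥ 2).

[14; 3, 17, 16, 1, 15]

202583 = 14×14140 + 4623
14140 = 3×4623 + 271
4623 = 17×271 + 16
271 = 16×16 + 15
16 = 1×15 + 1
15 = 15×1 + 0  (stop)
So 202583/14140 = [14; 3, 17, 16, 1, 15].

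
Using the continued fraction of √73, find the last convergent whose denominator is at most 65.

√73 = [8; 1, 1, 5, 5, 1, 1, 16, …] (period length 7).
Convergents:
  p_0/q_0 = 8/1
  p_1/q_1 = 9/1
  p_2/q_2 = 17/2
  p_3/q_3 = 94/11
  p_4/q_4 = 487/57
  p_5/q_5 = 581/68
q_4 = 57 ≤ 65 < 68 = q_5, so the answer is 487/57.

487/57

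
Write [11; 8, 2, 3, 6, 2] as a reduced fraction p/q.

8906/801

Using pₖ = aₖpₖ₋₁ + pₖ₋₂ and qₖ = aₖqₖ₋₁ + qₖ₋₂:
  k=0: a=11, p=11, q=1
  k=1: a=8, p=89, q=8
  k=2: a=2, p=189, q=17
  k=3: a=3, p=656, q=59
  k=4: a=6, p=4125, q=371
  k=5: a=2, p=8906, q=801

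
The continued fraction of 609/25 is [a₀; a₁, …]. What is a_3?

3

609 = 24·25 + 9   →  a_0 = 24
25 = 2·9 + 7   →  a_1 = 2
9 = 1·7 + 2   →  a_2 = 1
7 = 3·2 + 1   →  a_3 = 3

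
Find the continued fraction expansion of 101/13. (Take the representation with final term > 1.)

101 = 7·13 + 10
13 = 1·10 + 3
10 = 3·3 + 1
3 = 3·1 + 0  (stop)
So 101/13 = [7; 1, 3, 3].

[7; 1, 3, 3]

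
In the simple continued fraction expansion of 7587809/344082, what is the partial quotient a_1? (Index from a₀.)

19

7587809 = 22·344082 + 18005   →  a_0 = 22
344082 = 19·18005 + 1987   →  a_1 = 19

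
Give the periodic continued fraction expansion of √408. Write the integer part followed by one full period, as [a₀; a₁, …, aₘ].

[20; 5, 40]

a₀ = ⌊√408⌋ = 20.
With m₀=0, d₀=1 and mₖ₊₁ = dₖaₖ − mₖ, dₖ₊₁ = (n − mₖ₊₁²)/dₖ, aₖ₊₁ = ⌊(a₀+mₖ₊₁)/dₖ₊₁⌋:
  k=1: m=20, d=8, a=5
  k=2: m=20, d=1, a=40
d=1 and a=2a₀=40 at k=2, so the next step gives (m, d) = (20, 8) again — its k=1 value — and the period has length 2.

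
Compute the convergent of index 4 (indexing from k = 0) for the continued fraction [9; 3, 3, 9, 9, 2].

Using pₖ = aₖpₖ₋₁ + pₖ₋₂, qₖ = aₖqₖ₋₁ + qₖ₋₂ (with p₋₁=1, p₋₂=0, q₋₁=0, q₋₂=1):
  k=0: a=9, p=9, q=1
  k=1: a=3, p=28, q=3
  k=2: a=3, p=93, q=10
  k=3: a=9, p=865, q=93
  k=4: a=9, p=7878, q=847

7878/847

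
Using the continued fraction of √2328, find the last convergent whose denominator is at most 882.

√2328 = [48; 4, 96, …] (period length 2).
Convergents:
  p_0/q_0 = 48/1
  p_1/q_1 = 193/4
  p_2/q_2 = 18576/385
  p_3/q_3 = 74497/1544
q_2 = 385 ≤ 882 < 1544 = q_3, so the answer is 18576/385.

18576/385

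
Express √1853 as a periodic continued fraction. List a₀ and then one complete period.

a₀ = ⌊√1853⌋ = 43.
With m₀=0, d₀=1 and mₖ₊₁ = dₖaₖ − mₖ, dₖ₊₁ = (n − mₖ₊₁²)/dₖ, aₖ₊₁ = ⌊(a₀+mₖ₊₁)/dₖ₊₁⌋:
  k=1: m=43, d=4, a=21
  k=2: m=41, d=43, a=1
  k=3: m=2, d=43, a=1
  k=4: m=41, d=4, a=21
  k=5: m=43, d=1, a=86
d=1 and a=2a₀=86 at k=5, so the next step gives (m, d) = (43, 4) again — its k=1 value — and the period has length 5.

[43; 21, 1, 1, 21, 86]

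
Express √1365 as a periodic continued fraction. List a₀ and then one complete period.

a₀ = ⌊√1365⌋ = 36.
With m₀=0, d₀=1 and mₖ₊₁ = dₖaₖ − mₖ, dₖ₊₁ = (n − mₖ₊₁²)/dₖ, aₖ₊₁ = ⌊(a₀+mₖ₊₁)/dₖ₊₁⌋:
  k=1: m=36, d=69, a=1
  k=2: m=33, d=4, a=17
  k=3: m=35, d=35, a=2
  k=4: m=35, d=4, a=17
  k=5: m=33, d=69, a=1
  k=6: m=36, d=1, a=72
d=1 and a=2a₀=72 at k=6, so the next step gives (m, d) = (36, 69) again — its k=1 value — and the period has length 6.

[36; 1, 17, 2, 17, 1, 72]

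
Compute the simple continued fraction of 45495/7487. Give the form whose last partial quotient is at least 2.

45495 = 6*7487 + 573
7487 = 13*573 + 38
573 = 15*38 + 3
38 = 12*3 + 2
3 = 1*2 + 1
2 = 2*1 + 0  (stop)
So 45495/7487 = [6; 13, 15, 12, 1, 2].

[6; 13, 15, 12, 1, 2]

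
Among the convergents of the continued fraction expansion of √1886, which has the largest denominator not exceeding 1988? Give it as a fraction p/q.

√1886 = [43; 2, 2, 1, 42, 1, 2, 2, 86, …] (period length 8).
Convergents:
  p_0/q_0 = 43/1
  p_1/q_1 = 87/2
  p_2/q_2 = 217/5
  p_3/q_3 = 304/7
  p_4/q_4 = 12985/299
  p_5/q_5 = 13289/306
  p_6/q_6 = 39563/911
  p_7/q_7 = 92415/2128
q_6 = 911 ≤ 1988 < 2128 = q_7, so the answer is 39563/911.

39563/911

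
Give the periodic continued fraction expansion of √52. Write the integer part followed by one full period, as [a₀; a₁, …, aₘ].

[7; 4, 1, 2, 1, 4, 14]

a₀ = ⌊√52⌋ = 7.
With m₀=0, d₀=1 and mₖ₊₁ = dₖaₖ − mₖ, dₖ₊₁ = (n − mₖ₊₁²)/dₖ, aₖ₊₁ = ⌊(a₀+mₖ₊₁)/dₖ₊₁⌋:
  k=1: m=7, d=3, a=4
  k=2: m=5, d=9, a=1
  k=3: m=4, d=4, a=2
  k=4: m=4, d=9, a=1
  k=5: m=5, d=3, a=4
  k=6: m=7, d=1, a=14
d=1 and a=2a₀=14 at k=6, so the next step gives (m, d) = (7, 3) again — its k=1 value — and the period has length 6.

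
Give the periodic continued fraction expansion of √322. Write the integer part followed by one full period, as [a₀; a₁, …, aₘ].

a₀ = ⌊√322⌋ = 17.
With m₀=0, d₀=1 and mₖ₊₁ = dₖaₖ − mₖ, dₖ₊₁ = (n − mₖ₊₁²)/dₖ, aₖ₊₁ = ⌊(a₀+mₖ₊₁)/dₖ₊₁⌋:
  k=1: m=17, d=33, a=1
  k=2: m=16, d=2, a=16
  k=3: m=16, d=33, a=1
  k=4: m=17, d=1, a=34
d=1 and a=2a₀=34 at k=4, so the next step gives (m, d) = (17, 33) again — its k=1 value — and the period has length 4.

[17; 1, 16, 1, 34]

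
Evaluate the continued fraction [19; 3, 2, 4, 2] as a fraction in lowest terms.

1331/69

Fold from the inside: start with 2/1.
  4 + 1/2 = 9/2
  2 + 2/9 = 20/9
  3 + 9/20 = 69/20
  19 + 20/69 = 1331/69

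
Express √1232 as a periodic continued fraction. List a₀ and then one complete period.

[35; 10, 70]

a₀ = ⌊√1232⌋ = 35.
With m₀=0, d₀=1 and mₖ₊₁ = dₖaₖ − mₖ, dₖ₊₁ = (n − mₖ₊₁²)/dₖ, aₖ₊₁ = ⌊(a₀+mₖ₊₁)/dₖ₊₁⌋:
  k=1: m=35, d=7, a=10
  k=2: m=35, d=1, a=70
d=1 and a=2a₀=70 at k=2, so the next step gives (m, d) = (35, 7) again — its k=1 value — and the period has length 2.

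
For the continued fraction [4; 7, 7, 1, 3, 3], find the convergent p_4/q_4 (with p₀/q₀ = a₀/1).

915/221

Using pₖ = aₖpₖ₋₁ + pₖ₋₂, qₖ = aₖqₖ₋₁ + qₖ₋₂ (with p₋₁=1, p₋₂=0, q₋₁=0, q₋₂=1):
  k=0: a=4, p=4, q=1
  k=1: a=7, p=29, q=7
  k=2: a=7, p=207, q=50
  k=3: a=1, p=236, q=57
  k=4: a=3, p=915, q=221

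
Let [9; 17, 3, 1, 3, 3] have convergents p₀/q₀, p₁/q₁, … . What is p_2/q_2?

Using pₖ = aₖpₖ₋₁ + pₖ₋₂, qₖ = aₖqₖ₋₁ + qₖ₋₂ (with p₋₁=1, p₋₂=0, q₋₁=0, q₋₂=1):
  k=0: a=9, p=9, q=1
  k=1: a=17, p=154, q=17
  k=2: a=3, p=471, q=52

471/52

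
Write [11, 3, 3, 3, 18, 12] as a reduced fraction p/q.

Using pₖ = aₖpₖ₋₁ + pₖ₋₂ and qₖ = aₖqₖ₋₁ + qₖ₋₂:
  k=0: a=11, p=11, q=1
  k=1: a=3, p=34, q=3
  k=2: a=3, p=113, q=10
  k=3: a=3, p=373, q=33
  k=4: a=18, p=6827, q=604
  k=5: a=12, p=82297, q=7281

82297/7281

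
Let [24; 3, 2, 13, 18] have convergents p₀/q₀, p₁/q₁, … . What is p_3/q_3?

Using pₖ = aₖpₖ₋₁ + pₖ₋₂, qₖ = aₖqₖ₋₁ + qₖ₋₂ (with p₋₁=1, p₋₂=0, q₋₁=0, q₋₂=1):
  k=0: a=24, p=24, q=1
  k=1: a=3, p=73, q=3
  k=2: a=2, p=170, q=7
  k=3: a=13, p=2283, q=94

2283/94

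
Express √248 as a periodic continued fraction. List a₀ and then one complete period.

[15; 1, 2, 1, 30]

a₀ = ⌊√248⌋ = 15.
With m₀=0, d₀=1 and mₖ₊₁ = dₖaₖ − mₖ, dₖ₊₁ = (n − mₖ₊₁²)/dₖ, aₖ₊₁ = ⌊(a₀+mₖ₊₁)/dₖ₊₁⌋:
  k=1: m=15, d=23, a=1
  k=2: m=8, d=8, a=2
  k=3: m=8, d=23, a=1
  k=4: m=15, d=1, a=30
d=1 and a=2a₀=30 at k=4, so the next step gives (m, d) = (15, 23) again — its k=1 value — and the period has length 4.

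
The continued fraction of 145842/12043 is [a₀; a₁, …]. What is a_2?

12

145842 = 12·12043 + 1326   →  a_0 = 12
12043 = 9·1326 + 109   →  a_1 = 9
1326 = 12·109 + 18   →  a_2 = 12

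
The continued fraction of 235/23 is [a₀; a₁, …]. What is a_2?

235 = 10·23 + 5   →  a_0 = 10
23 = 4·5 + 3   →  a_1 = 4
5 = 1·3 + 2   →  a_2 = 1

1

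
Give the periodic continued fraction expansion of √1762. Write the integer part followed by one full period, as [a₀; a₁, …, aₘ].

[41; 1, 40, 1, 82]

a₀ = ⌊√1762⌋ = 41.
With m₀=0, d₀=1 and mₖ₊₁ = dₖaₖ − mₖ, dₖ₊₁ = (n − mₖ₊₁²)/dₖ, aₖ₊₁ = ⌊(a₀+mₖ₊₁)/dₖ₊₁⌋:
  k=1: m=41, d=81, a=1
  k=2: m=40, d=2, a=40
  k=3: m=40, d=81, a=1
  k=4: m=41, d=1, a=82
d=1 and a=2a₀=82 at k=4, so the next step gives (m, d) = (41, 81) again — its k=1 value — and the period has length 4.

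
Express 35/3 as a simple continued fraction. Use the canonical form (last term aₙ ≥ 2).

35 = 11*3 + 2
3 = 1*2 + 1
2 = 2*1 + 0  (stop)
So 35/3 = [11; 1, 2].

[11; 1, 2]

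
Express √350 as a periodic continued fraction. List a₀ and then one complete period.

a₀ = ⌊√350⌋ = 18.
With m₀=0, d₀=1 and mₖ₊₁ = dₖaₖ − mₖ, dₖ₊₁ = (n − mₖ₊₁²)/dₖ, aₖ₊₁ = ⌊(a₀+mₖ₊₁)/dₖ₊₁⌋:
  k=1: m=18, d=26, a=1
  k=2: m=8, d=11, a=2
  k=3: m=14, d=14, a=2
  k=4: m=14, d=11, a=2
  k=5: m=8, d=26, a=1
  k=6: m=18, d=1, a=36
d=1 and a=2a₀=36 at k=6, so the next step gives (m, d) = (18, 26) again — its k=1 value — and the period has length 6.

[18; 1, 2, 2, 2, 1, 36]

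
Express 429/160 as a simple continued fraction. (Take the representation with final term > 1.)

429 = 2·160 + 109
160 = 1·109 + 51
109 = 2·51 + 7
51 = 7·7 + 2
7 = 3·2 + 1
2 = 2·1 + 0  (stop)
So 429/160 = [2; 1, 2, 7, 3, 2].

[2; 1, 2, 7, 3, 2]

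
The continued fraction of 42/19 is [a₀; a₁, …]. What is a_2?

1

42 = 2·19 + 4   →  a_0 = 2
19 = 4·4 + 3   →  a_1 = 4
4 = 1·3 + 1   →  a_2 = 1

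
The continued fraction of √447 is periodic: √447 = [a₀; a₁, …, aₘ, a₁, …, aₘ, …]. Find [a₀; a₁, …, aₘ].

a₀ = ⌊√447⌋ = 21.
With m₀=0, d₀=1 and mₖ₊₁ = dₖaₖ − mₖ, dₖ₊₁ = (n − mₖ₊₁²)/dₖ, aₖ₊₁ = ⌊(a₀+mₖ₊₁)/dₖ₊₁⌋:
  k=1: m=21, d=6, a=7
  k=2: m=21, d=1, a=42
d=1 and a=2a₀=42 at k=2, so the next step gives (m, d) = (21, 6) again — its k=1 value — and the period has length 2.

[21; 7, 42]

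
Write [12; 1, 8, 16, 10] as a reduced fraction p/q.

Fold from the inside: start with 10/1.
  16 + 1/10 = 161/10
  8 + 10/161 = 1298/161
  1 + 161/1298 = 1459/1298
  12 + 1298/1459 = 18806/1459

18806/1459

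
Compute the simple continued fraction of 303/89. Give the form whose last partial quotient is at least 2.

[3; 2, 2, 8, 2]

303 = 3·89 + 36
89 = 2·36 + 17
36 = 2·17 + 2
17 = 8·2 + 1
2 = 2·1 + 0  (stop)
So 303/89 = [3; 2, 2, 8, 2].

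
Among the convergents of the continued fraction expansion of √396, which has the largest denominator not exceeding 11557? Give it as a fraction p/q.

79201/3980

√396 = [19; 1, 8, 1, 38, …] (period length 4).
Convergents:
  p_0/q_0 = 19/1
  p_1/q_1 = 20/1
  p_2/q_2 = 179/9
  p_3/q_3 = 199/10
  p_4/q_4 = 7741/389
  p_5/q_5 = 7940/399
  p_6/q_6 = 71261/3581
  p_7/q_7 = 79201/3980
  p_8/q_8 = 3080899/154821
q_7 = 3980 ≤ 11557 < 154821 = q_8, so the answer is 79201/3980.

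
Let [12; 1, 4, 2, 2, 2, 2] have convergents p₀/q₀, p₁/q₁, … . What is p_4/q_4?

Using pₖ = aₖpₖ₋₁ + pₖ₋₂, qₖ = aₖqₖ₋₁ + qₖ₋₂ (with p₋₁=1, p₋₂=0, q₋₁=0, q₋₂=1):
  k=0: a=12, p=12, q=1
  k=1: a=1, p=13, q=1
  k=2: a=4, p=64, q=5
  k=3: a=2, p=141, q=11
  k=4: a=2, p=346, q=27

346/27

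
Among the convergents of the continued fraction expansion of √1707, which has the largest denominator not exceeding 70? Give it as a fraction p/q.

785/19

√1707 = [41; 3, 6, 41, 6, 3, 82, …] (period length 6).
Convergents:
  p_0/q_0 = 41/1
  p_1/q_1 = 124/3
  p_2/q_2 = 785/19
  p_3/q_3 = 32309/782
q_2 = 19 ≤ 70 < 782 = q_3, so the answer is 785/19.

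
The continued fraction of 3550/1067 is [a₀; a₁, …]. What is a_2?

3550 = 3·1067 + 349   →  a_0 = 3
1067 = 3·349 + 20   →  a_1 = 3
349 = 17·20 + 9   →  a_2 = 17

17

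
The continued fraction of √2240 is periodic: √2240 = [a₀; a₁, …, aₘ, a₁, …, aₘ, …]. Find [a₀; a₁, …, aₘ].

a₀ = ⌊√2240⌋ = 47.
With m₀=0, d₀=1 and mₖ₊₁ = dₖaₖ − mₖ, dₖ₊₁ = (n − mₖ₊₁²)/dₖ, aₖ₊₁ = ⌊(a₀+mₖ₊₁)/dₖ₊₁⌋:
  k=1: m=47, d=31, a=3
  k=2: m=46, d=4, a=23
  k=3: m=46, d=31, a=3
  k=4: m=47, d=1, a=94
d=1 and a=2a₀=94 at k=4, so the next step gives (m, d) = (47, 31) again — its k=1 value — and the period has length 4.

[47; 3, 23, 3, 94]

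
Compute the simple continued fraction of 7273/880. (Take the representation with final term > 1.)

7273 = 8·880 + 233
880 = 3·233 + 181
233 = 1·181 + 52
181 = 3·52 + 25
52 = 2·25 + 2
25 = 12·2 + 1
2 = 2·1 + 0  (stop)
So 7273/880 = [8; 3, 1, 3, 2, 12, 2].

[8; 3, 1, 3, 2, 12, 2]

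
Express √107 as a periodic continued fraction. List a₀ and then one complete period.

[10; 2, 1, 9, 1, 2, 20]

a₀ = ⌊√107⌋ = 10.
With m₀=0, d₀=1 and mₖ₊₁ = dₖaₖ − mₖ, dₖ₊₁ = (n − mₖ₊₁²)/dₖ, aₖ₊₁ = ⌊(a₀+mₖ₊₁)/dₖ₊₁⌋:
  k=1: m=10, d=7, a=2
  k=2: m=4, d=13, a=1
  k=3: m=9, d=2, a=9
  k=4: m=9, d=13, a=1
  k=5: m=4, d=7, a=2
  k=6: m=10, d=1, a=20
d=1 and a=2a₀=20 at k=6, so the next step gives (m, d) = (10, 7) again — its k=1 value — and the period has length 6.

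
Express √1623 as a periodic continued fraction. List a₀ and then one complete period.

[40; 3, 2, 26, 2, 3, 80]

a₀ = ⌊√1623⌋ = 40.
With m₀=0, d₀=1 and mₖ₊₁ = dₖaₖ − mₖ, dₖ₊₁ = (n − mₖ₊₁²)/dₖ, aₖ₊₁ = ⌊(a₀+mₖ₊₁)/dₖ₊₁⌋:
  k=1: m=40, d=23, a=3
  k=2: m=29, d=34, a=2
  k=3: m=39, d=3, a=26
  k=4: m=39, d=34, a=2
  k=5: m=29, d=23, a=3
  k=6: m=40, d=1, a=80
d=1 and a=2a₀=80 at k=6, so the next step gives (m, d) = (40, 23) again — its k=1 value — and the period has length 6.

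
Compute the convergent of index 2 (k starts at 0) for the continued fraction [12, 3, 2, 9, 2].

86/7

Using pₖ = aₖpₖ₋₁ + pₖ₋₂, qₖ = aₖqₖ₋₁ + qₖ₋₂ (with p₋₁=1, p₋₂=0, q₋₁=0, q₋₂=1):
  k=0: a=12, p=12, q=1
  k=1: a=3, p=37, q=3
  k=2: a=2, p=86, q=7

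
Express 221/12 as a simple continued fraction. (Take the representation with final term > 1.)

221 = 18×12 + 5
12 = 2×5 + 2
5 = 2×2 + 1
2 = 2×1 + 0  (stop)
So 221/12 = [18; 2, 2, 2].

[18; 2, 2, 2]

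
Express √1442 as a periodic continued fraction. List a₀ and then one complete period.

a₀ = ⌊√1442⌋ = 37.
With m₀=0, d₀=1 and mₖ₊₁ = dₖaₖ − mₖ, dₖ₊₁ = (n − mₖ₊₁²)/dₖ, aₖ₊₁ = ⌊(a₀+mₖ₊₁)/dₖ₊₁⌋:
  k=1: m=37, d=73, a=1
  k=2: m=36, d=2, a=36
  k=3: m=36, d=73, a=1
  k=4: m=37, d=1, a=74
d=1 and a=2a₀=74 at k=4, so the next step gives (m, d) = (37, 73) again — its k=1 value — and the period has length 4.

[37; 1, 36, 1, 74]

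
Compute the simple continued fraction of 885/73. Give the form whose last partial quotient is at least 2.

[12; 8, 9]

885 = 12·73 + 9
73 = 8·9 + 1
9 = 9·1 + 0  (stop)
So 885/73 = [12; 8, 9].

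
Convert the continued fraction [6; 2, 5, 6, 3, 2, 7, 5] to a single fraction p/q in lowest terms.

122680/19003

Fold from the inside: start with 5/1.
  7 + 1/5 = 36/5
  2 + 5/36 = 77/36
  3 + 36/77 = 267/77
  6 + 77/267 = 1679/267
  5 + 267/1679 = 8662/1679
  2 + 1679/8662 = 19003/8662
  6 + 8662/19003 = 122680/19003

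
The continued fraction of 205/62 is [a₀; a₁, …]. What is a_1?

205 = 3·62 + 19   →  a_0 = 3
62 = 3·19 + 5   →  a_1 = 3

3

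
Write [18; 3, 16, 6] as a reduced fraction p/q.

5443/297

Using pₖ = aₖpₖ₋₁ + pₖ₋₂ and qₖ = aₖqₖ₋₁ + qₖ₋₂:
  k=0: a=18, p=18, q=1
  k=1: a=3, p=55, q=3
  k=2: a=16, p=898, q=49
  k=3: a=6, p=5443, q=297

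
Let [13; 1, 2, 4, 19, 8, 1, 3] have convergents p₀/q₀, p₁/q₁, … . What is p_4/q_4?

Using pₖ = aₖpₖ₋₁ + pₖ₋₂, qₖ = aₖqₖ₋₁ + qₖ₋₂ (with p₋₁=1, p₋₂=0, q₋₁=0, q₋₂=1):
  k=0: a=13, p=13, q=1
  k=1: a=1, p=14, q=1
  k=2: a=2, p=41, q=3
  k=3: a=4, p=178, q=13
  k=4: a=19, p=3423, q=250

3423/250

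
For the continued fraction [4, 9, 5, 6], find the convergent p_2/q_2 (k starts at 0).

189/46

Using pₖ = aₖpₖ₋₁ + pₖ₋₂, qₖ = aₖqₖ₋₁ + qₖ₋₂ (with p₋₁=1, p₋₂=0, q₋₁=0, q₋₂=1):
  k=0: a=4, p=4, q=1
  k=1: a=9, p=37, q=9
  k=2: a=5, p=189, q=46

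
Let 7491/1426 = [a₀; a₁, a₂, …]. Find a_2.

1

7491 = 5·1426 + 361   →  a_0 = 5
1426 = 3·361 + 343   →  a_1 = 3
361 = 1·343 + 18   →  a_2 = 1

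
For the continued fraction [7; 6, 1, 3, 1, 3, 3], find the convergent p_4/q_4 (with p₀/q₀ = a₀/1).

243/34

Using pₖ = aₖpₖ₋₁ + pₖ₋₂, qₖ = aₖqₖ₋₁ + qₖ₋₂ (with p₋₁=1, p₋₂=0, q₋₁=0, q₋₂=1):
  k=0: a=7, p=7, q=1
  k=1: a=6, p=43, q=6
  k=2: a=1, p=50, q=7
  k=3: a=3, p=193, q=27
  k=4: a=1, p=243, q=34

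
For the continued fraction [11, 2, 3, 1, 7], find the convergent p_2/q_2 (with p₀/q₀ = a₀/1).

80/7

Using pₖ = aₖpₖ₋₁ + pₖ₋₂, qₖ = aₖqₖ₋₁ + qₖ₋₂ (with p₋₁=1, p₋₂=0, q₋₁=0, q₋₂=1):
  k=0: a=11, p=11, q=1
  k=1: a=2, p=23, q=2
  k=2: a=3, p=80, q=7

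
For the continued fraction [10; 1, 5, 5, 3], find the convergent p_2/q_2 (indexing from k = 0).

65/6

Using pₖ = aₖpₖ₋₁ + pₖ₋₂, qₖ = aₖqₖ₋₁ + qₖ₋₂ (with p₋₁=1, p₋₂=0, q₋₁=0, q₋₂=1):
  k=0: a=10, p=10, q=1
  k=1: a=1, p=11, q=1
  k=2: a=5, p=65, q=6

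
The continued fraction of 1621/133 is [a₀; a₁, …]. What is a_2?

1621 = 12·133 + 25   →  a_0 = 12
133 = 5·25 + 8   →  a_1 = 5
25 = 3·8 + 1   →  a_2 = 3

3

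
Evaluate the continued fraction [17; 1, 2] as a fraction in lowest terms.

53/3

Using pₖ = aₖpₖ₋₁ + pₖ₋₂ and qₖ = aₖqₖ₋₁ + qₖ₋₂:
  k=0: a=17, p=17, q=1
  k=1: a=1, p=18, q=1
  k=2: a=2, p=53, q=3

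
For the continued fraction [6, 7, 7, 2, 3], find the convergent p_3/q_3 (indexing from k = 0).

657/107

Using pₖ = aₖpₖ₋₁ + pₖ₋₂, qₖ = aₖqₖ₋₁ + qₖ₋₂ (with p₋₁=1, p₋₂=0, q₋₁=0, q₋₂=1):
  k=0: a=6, p=6, q=1
  k=1: a=7, p=43, q=7
  k=2: a=7, p=307, q=50
  k=3: a=2, p=657, q=107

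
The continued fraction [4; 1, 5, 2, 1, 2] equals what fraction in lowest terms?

Fold from the inside: start with 2/1.
  1 + 1/2 = 3/2
  2 + 2/3 = 8/3
  5 + 3/8 = 43/8
  1 + 8/43 = 51/43
  4 + 43/51 = 247/51

247/51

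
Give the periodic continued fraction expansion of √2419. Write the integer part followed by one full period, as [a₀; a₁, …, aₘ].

a₀ = ⌊√2419⌋ = 49.
With m₀=0, d₀=1 and mₖ₊₁ = dₖaₖ − mₖ, dₖ₊₁ = (n − mₖ₊₁²)/dₖ, aₖ₊₁ = ⌊(a₀+mₖ₊₁)/dₖ₊₁⌋:
  k=1: m=49, d=18, a=5
  k=2: m=41, d=41, a=2
  k=3: m=41, d=18, a=5
  k=4: m=49, d=1, a=98
d=1 and a=2a₀=98 at k=4, so the next step gives (m, d) = (49, 18) again — its k=1 value — and the period has length 4.

[49; 5, 2, 5, 98]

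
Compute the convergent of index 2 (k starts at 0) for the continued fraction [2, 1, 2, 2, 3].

Using pₖ = aₖpₖ₋₁ + pₖ₋₂, qₖ = aₖqₖ₋₁ + qₖ₋₂ (with p₋₁=1, p₋₂=0, q₋₁=0, q₋₂=1):
  k=0: a=2, p=2, q=1
  k=1: a=1, p=3, q=1
  k=2: a=2, p=8, q=3

8/3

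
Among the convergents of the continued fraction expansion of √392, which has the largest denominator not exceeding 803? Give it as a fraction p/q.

15661/791

√392 = [19; 1, 3, 1, 38, …] (period length 4).
Convergents:
  p_0/q_0 = 19/1
  p_1/q_1 = 20/1
  p_2/q_2 = 79/4
  p_3/q_3 = 99/5
  p_4/q_4 = 3841/194
  p_5/q_5 = 3940/199
  p_6/q_6 = 15661/791
  p_7/q_7 = 19601/990
q_6 = 791 ≤ 803 < 990 = q_7, so the answer is 15661/791.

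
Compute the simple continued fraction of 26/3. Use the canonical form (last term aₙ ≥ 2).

[8; 1, 2]

26 = 8·3 + 2
3 = 1·2 + 1
2 = 2·1 + 0  (stop)
So 26/3 = [8; 1, 2].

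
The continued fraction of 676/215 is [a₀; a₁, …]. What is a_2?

676 = 3·215 + 31   →  a_0 = 3
215 = 6·31 + 29   →  a_1 = 6
31 = 1·29 + 2   →  a_2 = 1

1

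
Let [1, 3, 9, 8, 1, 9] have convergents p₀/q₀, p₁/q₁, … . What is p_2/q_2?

Using pₖ = aₖpₖ₋₁ + pₖ₋₂, qₖ = aₖqₖ₋₁ + qₖ₋₂ (with p₋₁=1, p₋₂=0, q₋₁=0, q₋₂=1):
  k=0: a=1, p=1, q=1
  k=1: a=3, p=4, q=3
  k=2: a=9, p=37, q=28

37/28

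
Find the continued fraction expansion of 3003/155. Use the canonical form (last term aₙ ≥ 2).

3003 = 19·155 + 58
155 = 2·58 + 39
58 = 1·39 + 19
39 = 2·19 + 1
19 = 19·1 + 0  (stop)
So 3003/155 = [19; 2, 1, 2, 19].

[19; 2, 1, 2, 19]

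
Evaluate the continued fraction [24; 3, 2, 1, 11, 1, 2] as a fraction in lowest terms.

Using pₖ = aₖpₖ₋₁ + pₖ₋₂ and qₖ = aₖqₖ₋₁ + qₖ₋₂:
  k=0: a=24, p=24, q=1
  k=1: a=3, p=73, q=3
  k=2: a=2, p=170, q=7
  k=3: a=1, p=243, q=10
  k=4: a=11, p=2843, q=117
  k=5: a=1, p=3086, q=127
  k=6: a=2, p=9015, q=371

9015/371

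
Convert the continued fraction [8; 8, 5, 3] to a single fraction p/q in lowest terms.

Fold from the inside: start with 3/1.
  5 + 1/3 = 16/3
  8 + 3/16 = 131/16
  8 + 16/131 = 1064/131

1064/131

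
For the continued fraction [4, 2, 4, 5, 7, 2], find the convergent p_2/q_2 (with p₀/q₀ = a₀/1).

40/9

Using pₖ = aₖpₖ₋₁ + pₖ₋₂, qₖ = aₖqₖ₋₁ + qₖ₋₂ (with p₋₁=1, p₋₂=0, q₋₁=0, q₋₂=1):
  k=0: a=4, p=4, q=1
  k=1: a=2, p=9, q=2
  k=2: a=4, p=40, q=9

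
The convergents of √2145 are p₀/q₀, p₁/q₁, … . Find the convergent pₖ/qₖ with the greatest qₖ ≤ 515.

8846/191

√2145 = [46; 3, 5, 2, 5, 3, 92, …] (period length 6).
Convergents:
  p_0/q_0 = 46/1
  p_1/q_1 = 139/3
  p_2/q_2 = 741/16
  p_3/q_3 = 1621/35
  p_4/q_4 = 8846/191
  p_5/q_5 = 28159/608
q_4 = 191 ≤ 515 < 608 = q_5, so the answer is 8846/191.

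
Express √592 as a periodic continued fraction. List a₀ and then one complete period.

a₀ = ⌊√592⌋ = 24.
With m₀=0, d₀=1 and mₖ₊₁ = dₖaₖ − mₖ, dₖ₊₁ = (n − mₖ₊₁²)/dₖ, aₖ₊₁ = ⌊(a₀+mₖ₊₁)/dₖ₊₁⌋:
  k=1: m=24, d=16, a=3
  k=2: m=24, d=1, a=48
d=1 and a=2a₀=48 at k=2, so the next step gives (m, d) = (24, 16) again — its k=1 value — and the period has length 2.

[24; 3, 48]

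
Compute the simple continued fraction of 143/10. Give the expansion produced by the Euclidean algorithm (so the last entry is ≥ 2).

143 = 14×10 + 3
10 = 3×3 + 1
3 = 3×1 + 0  (stop)
So 143/10 = [14; 3, 3].

[14; 3, 3]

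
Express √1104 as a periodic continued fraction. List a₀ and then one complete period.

a₀ = ⌊√1104⌋ = 33.

[33; 4, 2, 2, 2, 4, 66]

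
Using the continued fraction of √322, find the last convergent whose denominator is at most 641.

11287/629

√322 = [17; 1, 16, 1, 34, …] (period length 4).
Convergents:
  p_0/q_0 = 17/1
  p_1/q_1 = 18/1
  p_2/q_2 = 305/17
  p_3/q_3 = 323/18
  p_4/q_4 = 11287/629
  p_5/q_5 = 11610/647
q_4 = 629 ≤ 641 < 647 = q_5, so the answer is 11287/629.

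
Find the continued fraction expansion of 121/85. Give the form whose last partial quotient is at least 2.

[1; 2, 2, 1, 3, 3]

121 = 1·85 + 36
85 = 2·36 + 13
36 = 2·13 + 10
13 = 1·10 + 3
10 = 3·3 + 1
3 = 3·1 + 0  (stop)
So 121/85 = [1; 2, 2, 1, 3, 3].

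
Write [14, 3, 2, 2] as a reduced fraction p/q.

Using pₖ = aₖpₖ₋₁ + pₖ₋₂ and qₖ = aₖqₖ₋₁ + qₖ₋₂:
  k=0: a=14, p=14, q=1
  k=1: a=3, p=43, q=3
  k=2: a=2, p=100, q=7
  k=3: a=2, p=243, q=17

243/17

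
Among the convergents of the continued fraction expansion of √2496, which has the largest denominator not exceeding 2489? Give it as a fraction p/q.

123601/2474

√2496 = [49; 1, 23, 1, 98, …] (period length 4).
Convergents:
  p_0/q_0 = 49/1
  p_1/q_1 = 50/1
  p_2/q_2 = 1199/24
  p_3/q_3 = 1249/25
  p_4/q_4 = 123601/2474
  p_5/q_5 = 124850/2499
q_4 = 2474 ≤ 2489 < 2499 = q_5, so the answer is 123601/2474.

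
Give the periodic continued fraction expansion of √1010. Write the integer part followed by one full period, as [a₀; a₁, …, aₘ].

[31; 1, 3, 1, 1, 3, 1, 62]

a₀ = ⌊√1010⌋ = 31.
With m₀=0, d₀=1 and mₖ₊₁ = dₖaₖ − mₖ, dₖ₊₁ = (n − mₖ₊₁²)/dₖ, aₖ₊₁ = ⌊(a₀+mₖ₊₁)/dₖ₊₁⌋:
  k=1: m=31, d=49, a=1
  k=2: m=18, d=14, a=3
  k=3: m=24, d=31, a=1
  k=4: m=7, d=31, a=1
  k=5: m=24, d=14, a=3
  k=6: m=18, d=49, a=1
  k=7: m=31, d=1, a=62
d=1 and a=2a₀=62 at k=7, so the next step gives (m, d) = (31, 49) again — its k=1 value — and the period has length 7.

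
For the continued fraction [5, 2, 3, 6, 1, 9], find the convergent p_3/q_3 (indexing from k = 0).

Using pₖ = aₖpₖ₋₁ + pₖ₋₂, qₖ = aₖqₖ₋₁ + qₖ₋₂ (with p₋₁=1, p₋₂=0, q₋₁=0, q₋₂=1):
  k=0: a=5, p=5, q=1
  k=1: a=2, p=11, q=2
  k=2: a=3, p=38, q=7
  k=3: a=6, p=239, q=44

239/44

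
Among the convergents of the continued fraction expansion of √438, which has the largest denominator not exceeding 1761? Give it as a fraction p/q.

√438 = [20; 1, 12, 1, 40, …] (period length 4).
Convergents:
  p_0/q_0 = 20/1
  p_1/q_1 = 21/1
  p_2/q_2 = 272/13
  p_3/q_3 = 293/14
  p_4/q_4 = 11992/573
  p_5/q_5 = 12285/587
  p_6/q_6 = 159412/7617
q_5 = 587 ≤ 1761 < 7617 = q_6, so the answer is 12285/587.

12285/587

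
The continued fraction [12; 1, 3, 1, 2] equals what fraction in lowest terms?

Using pₖ = aₖpₖ₋₁ + pₖ₋₂ and qₖ = aₖqₖ₋₁ + qₖ₋₂:
  k=0: a=12, p=12, q=1
  k=1: a=1, p=13, q=1
  k=2: a=3, p=51, q=4
  k=3: a=1, p=64, q=5
  k=4: a=2, p=179, q=14

179/14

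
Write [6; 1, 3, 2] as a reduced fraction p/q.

61/9

Fold from the inside: start with 2/1.
  3 + 1/2 = 7/2
  1 + 2/7 = 9/7
  6 + 7/9 = 61/9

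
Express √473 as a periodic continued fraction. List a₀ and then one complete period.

[21; 1, 2, 1, 42]

a₀ = ⌊√473⌋ = 21.
With m₀=0, d₀=1 and mₖ₊₁ = dₖaₖ − mₖ, dₖ₊₁ = (n − mₖ₊₁²)/dₖ, aₖ₊₁ = ⌊(a₀+mₖ₊₁)/dₖ₊₁⌋:
  k=1: m=21, d=32, a=1
  k=2: m=11, d=11, a=2
  k=3: m=11, d=32, a=1
  k=4: m=21, d=1, a=42
d=1 and a=2a₀=42 at k=4, so the next step gives (m, d) = (21, 32) again — its k=1 value — and the period has length 4.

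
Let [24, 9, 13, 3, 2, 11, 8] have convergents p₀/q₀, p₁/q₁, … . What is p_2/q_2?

2845/118

Using pₖ = aₖpₖ₋₁ + pₖ₋₂, qₖ = aₖqₖ₋₁ + qₖ₋₂ (with p₋₁=1, p₋₂=0, q₋₁=0, q₋₂=1):
  k=0: a=24, p=24, q=1
  k=1: a=9, p=217, q=9
  k=2: a=13, p=2845, q=118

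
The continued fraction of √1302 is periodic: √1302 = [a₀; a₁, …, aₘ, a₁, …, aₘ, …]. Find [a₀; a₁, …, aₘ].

a₀ = ⌊√1302⌋ = 36.

[36; 12, 72]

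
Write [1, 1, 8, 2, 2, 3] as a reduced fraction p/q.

Using pₖ = aₖpₖ₋₁ + pₖ₋₂ and qₖ = aₖqₖ₋₁ + qₖ₋₂:
  k=0: a=1, p=1, q=1
  k=1: a=1, p=2, q=1
  k=2: a=8, p=17, q=9
  k=3: a=2, p=36, q=19
  k=4: a=2, p=89, q=47
  k=5: a=3, p=303, q=160

303/160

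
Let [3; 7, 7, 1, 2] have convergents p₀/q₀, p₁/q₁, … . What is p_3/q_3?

179/57

Using pₖ = aₖpₖ₋₁ + pₖ₋₂, qₖ = aₖqₖ₋₁ + qₖ₋₂ (with p₋₁=1, p₋₂=0, q₋₁=0, q₋₂=1):
  k=0: a=3, p=3, q=1
  k=1: a=7, p=22, q=7
  k=2: a=7, p=157, q=50
  k=3: a=1, p=179, q=57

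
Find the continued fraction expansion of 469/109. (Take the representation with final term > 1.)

469 = 4*109 + 33
109 = 3*33 + 10
33 = 3*10 + 3
10 = 3*3 + 1
3 = 3*1 + 0  (stop)
So 469/109 = [4; 3, 3, 3, 3].

[4; 3, 3, 3, 3]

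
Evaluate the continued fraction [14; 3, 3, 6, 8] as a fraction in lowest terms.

Using pₖ = aₖpₖ₋₁ + pₖ₋₂ and qₖ = aₖqₖ₋₁ + qₖ₋₂:
  k=0: a=14, p=14, q=1
  k=1: a=3, p=43, q=3
  k=2: a=3, p=143, q=10
  k=3: a=6, p=901, q=63
  k=4: a=8, p=7351, q=514

7351/514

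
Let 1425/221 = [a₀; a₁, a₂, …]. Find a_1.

1425 = 6·221 + 99   →  a_0 = 6
221 = 2·99 + 23   →  a_1 = 2

2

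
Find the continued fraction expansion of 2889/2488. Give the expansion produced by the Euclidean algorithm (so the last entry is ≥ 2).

2889 = 1·2488 + 401
2488 = 6·401 + 82
401 = 4·82 + 73
82 = 1·73 + 9
73 = 8·9 + 1
9 = 9·1 + 0  (stop)
So 2889/2488 = [1; 6, 4, 1, 8, 9].

[1; 6, 4, 1, 8, 9]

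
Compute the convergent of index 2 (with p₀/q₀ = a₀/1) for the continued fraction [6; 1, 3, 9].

Using pₖ = aₖpₖ₋₁ + pₖ₋₂, qₖ = aₖqₖ₋₁ + qₖ₋₂ (with p₋₁=1, p₋₂=0, q₋₁=0, q₋₂=1):
  k=0: a=6, p=6, q=1
  k=1: a=1, p=7, q=1
  k=2: a=3, p=27, q=4

27/4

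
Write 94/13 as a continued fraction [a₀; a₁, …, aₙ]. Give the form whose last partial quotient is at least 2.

94 = 7×13 + 3
13 = 4×3 + 1
3 = 3×1 + 0  (stop)
So 94/13 = [7; 4, 3].

[7; 4, 3]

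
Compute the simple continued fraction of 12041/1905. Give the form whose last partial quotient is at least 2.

12041 = 6*1905 + 611
1905 = 3*611 + 72
611 = 8*72 + 35
72 = 2*35 + 2
35 = 17*2 + 1
2 = 2*1 + 0  (stop)
So 12041/1905 = [6; 3, 8, 2, 17, 2].

[6; 3, 8, 2, 17, 2]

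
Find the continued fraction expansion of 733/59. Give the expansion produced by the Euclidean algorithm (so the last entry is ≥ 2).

733 = 12*59 + 25
59 = 2*25 + 9
25 = 2*9 + 7
9 = 1*7 + 2
7 = 3*2 + 1
2 = 2*1 + 0  (stop)
So 733/59 = [12; 2, 2, 1, 3, 2].

[12; 2, 2, 1, 3, 2]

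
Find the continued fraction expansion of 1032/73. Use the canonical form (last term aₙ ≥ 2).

[14; 7, 3, 3]

1032 = 14*73 + 10
73 = 7*10 + 3
10 = 3*3 + 1
3 = 3*1 + 0  (stop)
So 1032/73 = [14; 7, 3, 3].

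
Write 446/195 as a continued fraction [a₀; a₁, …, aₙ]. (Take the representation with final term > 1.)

[2; 3, 2, 13, 2]

446 = 2×195 + 56
195 = 3×56 + 27
56 = 2×27 + 2
27 = 13×2 + 1
2 = 2×1 + 0  (stop)
So 446/195 = [2; 3, 2, 13, 2].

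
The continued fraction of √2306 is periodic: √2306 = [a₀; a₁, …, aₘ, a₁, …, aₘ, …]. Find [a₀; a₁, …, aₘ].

a₀ = ⌊√2306⌋ = 48.
With m₀=0, d₀=1 and mₖ₊₁ = dₖaₖ − mₖ, dₖ₊₁ = (n − mₖ₊₁²)/dₖ, aₖ₊₁ = ⌊(a₀+mₖ₊₁)/dₖ₊₁⌋:
  k=1: m=48, d=2, a=48
  k=2: m=48, d=1, a=96
d=1 and a=2a₀=96 at k=2, so the next step gives (m, d) = (48, 2) again — its k=1 value — and the period has length 2.

[48; 48, 96]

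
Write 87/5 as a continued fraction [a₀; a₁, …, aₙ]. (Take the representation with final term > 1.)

87 = 17×5 + 2
5 = 2×2 + 1
2 = 2×1 + 0  (stop)
So 87/5 = [17; 2, 2].

[17; 2, 2]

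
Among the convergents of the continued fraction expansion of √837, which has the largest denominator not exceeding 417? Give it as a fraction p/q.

11312/391

√837 = [28; 1, 13, 2, 13, 1, 56, …] (period length 6).
Convergents:
  p_0/q_0 = 28/1
  p_1/q_1 = 29/1
  p_2/q_2 = 405/14
  p_3/q_3 = 839/29
  p_4/q_4 = 11312/391
  p_5/q_5 = 12151/420
q_4 = 391 ≤ 417 < 420 = q_5, so the answer is 11312/391.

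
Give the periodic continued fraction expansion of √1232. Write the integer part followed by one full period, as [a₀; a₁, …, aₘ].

a₀ = ⌊√1232⌋ = 35.
With m₀=0, d₀=1 and mₖ₊₁ = dₖaₖ − mₖ, dₖ₊₁ = (n − mₖ₊₁²)/dₖ, aₖ₊₁ = ⌊(a₀+mₖ₊₁)/dₖ₊₁⌋:
  k=1: m=35, d=7, a=10
  k=2: m=35, d=1, a=70
d=1 and a=2a₀=70 at k=2, so the next step gives (m, d) = (35, 7) again — its k=1 value — and the period has length 2.

[35; 10, 70]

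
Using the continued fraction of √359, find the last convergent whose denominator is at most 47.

360/19

√359 = [18; 1, 17, 1, 36, …] (period length 4).
Convergents:
  p_0/q_0 = 18/1
  p_1/q_1 = 19/1
  p_2/q_2 = 341/18
  p_3/q_3 = 360/19
  p_4/q_4 = 13301/702
q_3 = 19 ≤ 47 < 702 = q_4, so the answer is 360/19.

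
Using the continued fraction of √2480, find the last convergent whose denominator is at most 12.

249/5

√2480 = [49; 1, 3, 1, 98, …] (period length 4).
Convergents:
  p_0/q_0 = 49/1
  p_1/q_1 = 50/1
  p_2/q_2 = 199/4
  p_3/q_3 = 249/5
  p_4/q_4 = 24601/494
q_3 = 5 ≤ 12 < 494 = q_4, so the answer is 249/5.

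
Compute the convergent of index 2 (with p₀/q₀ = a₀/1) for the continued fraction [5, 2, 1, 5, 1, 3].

Using pₖ = aₖpₖ₋₁ + pₖ₋₂, qₖ = aₖqₖ₋₁ + qₖ₋₂ (with p₋₁=1, p₋₂=0, q₋₁=0, q₋₂=1):
  k=0: a=5, p=5, q=1
  k=1: a=2, p=11, q=2
  k=2: a=1, p=16, q=3

16/3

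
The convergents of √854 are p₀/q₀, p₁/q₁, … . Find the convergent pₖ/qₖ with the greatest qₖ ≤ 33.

√854 = [29; 4, 2, 11, 4, 11, 2, 4, 58, …] (period length 8).
Convergents:
  p_0/q_0 = 29/1
  p_1/q_1 = 117/4
  p_2/q_2 = 263/9
  p_3/q_3 = 3010/103
q_2 = 9 ≤ 33 < 103 = q_3, so the answer is 263/9.

263/9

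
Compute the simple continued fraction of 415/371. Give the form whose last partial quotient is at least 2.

415 = 1×371 + 44
371 = 8×44 + 19
44 = 2×19 + 6
19 = 3×6 + 1
6 = 6×1 + 0  (stop)
So 415/371 = [1; 8, 2, 3, 6].

[1; 8, 2, 3, 6]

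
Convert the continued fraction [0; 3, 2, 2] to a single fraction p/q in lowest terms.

5/17

Using pₖ = aₖpₖ₋₁ + pₖ₋₂ and qₖ = aₖqₖ₋₁ + qₖ₋₂:
  k=0: a=0, p=0, q=1
  k=1: a=3, p=1, q=3
  k=2: a=2, p=2, q=7
  k=3: a=2, p=5, q=17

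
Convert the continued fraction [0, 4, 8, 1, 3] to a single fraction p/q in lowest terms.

35/144

Fold from the inside: start with 3/1.
  1 + 1/3 = 4/3
  8 + 3/4 = 35/4
  4 + 4/35 = 144/35
  0 + 35/144 = 35/144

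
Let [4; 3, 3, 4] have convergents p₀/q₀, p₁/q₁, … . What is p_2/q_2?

Using pₖ = aₖpₖ₋₁ + pₖ₋₂, qₖ = aₖqₖ₋₁ + qₖ₋₂ (with p₋₁=1, p₋₂=0, q₋₁=0, q₋₂=1):
  k=0: a=4, p=4, q=1
  k=1: a=3, p=13, q=3
  k=2: a=3, p=43, q=10

43/10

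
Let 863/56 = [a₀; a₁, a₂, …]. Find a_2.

2

863 = 15·56 + 23   →  a_0 = 15
56 = 2·23 + 10   →  a_1 = 2
23 = 2·10 + 3   →  a_2 = 2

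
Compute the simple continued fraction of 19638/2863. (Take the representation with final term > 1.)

[6; 1, 6, 9, 1, 1, 2, 8]

19638 = 6·2863 + 2460
2863 = 1·2460 + 403
2460 = 6·403 + 42
403 = 9·42 + 25
42 = 1·25 + 17
25 = 1·17 + 8
17 = 2·8 + 1
8 = 8·1 + 0  (stop)
So 19638/2863 = [6; 1, 6, 9, 1, 1, 2, 8].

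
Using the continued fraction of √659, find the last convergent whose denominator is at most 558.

√659 = [25; 1, 2, 25, 2, 1, 50, …] (period length 6).
Convergents:
  p_0/q_0 = 25/1
  p_1/q_1 = 26/1
  p_2/q_2 = 77/3
  p_3/q_3 = 1951/76
  p_4/q_4 = 3979/155
  p_5/q_5 = 5930/231
  p_6/q_6 = 300479/11705
q_5 = 231 ≤ 558 < 11705 = q_6, so the answer is 5930/231.

5930/231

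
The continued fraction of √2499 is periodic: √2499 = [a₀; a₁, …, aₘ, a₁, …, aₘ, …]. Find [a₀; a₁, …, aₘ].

[49; 1, 98]

a₀ = ⌊√2499⌋ = 49.
With m₀=0, d₀=1 and mₖ₊₁ = dₖaₖ − mₖ, dₖ₊₁ = (n − mₖ₊₁²)/dₖ, aₖ₊₁ = ⌊(a₀+mₖ₊₁)/dₖ₊₁⌋:
  k=1: m=49, d=98, a=1
  k=2: m=49, d=1, a=98
d=1 and a=2a₀=98 at k=2, so the next step gives (m, d) = (49, 98) again — its k=1 value — and the period has length 2.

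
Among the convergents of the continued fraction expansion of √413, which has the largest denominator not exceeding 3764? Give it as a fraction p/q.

√413 = [20; 3, 9, 1, 4, 1, 9, 3, 40, …] (period length 8).
Convergents:
  p_0/q_0 = 20/1
  p_1/q_1 = 61/3
  p_2/q_2 = 569/28
  p_3/q_3 = 630/31
  p_4/q_4 = 3089/152
  p_5/q_5 = 3719/183
  p_6/q_6 = 36560/1799
  p_7/q_7 = 113399/5580
q_6 = 1799 ≤ 3764 < 5580 = q_7, so the answer is 36560/1799.

36560/1799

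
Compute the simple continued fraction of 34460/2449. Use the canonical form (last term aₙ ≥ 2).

34460 = 14×2449 + 174
2449 = 14×174 + 13
174 = 13×13 + 5
13 = 2×5 + 3
5 = 1×3 + 2
3 = 1×2 + 1
2 = 2×1 + 0  (stop)
So 34460/2449 = [14; 14, 13, 2, 1, 1, 2].

[14; 14, 13, 2, 1, 1, 2]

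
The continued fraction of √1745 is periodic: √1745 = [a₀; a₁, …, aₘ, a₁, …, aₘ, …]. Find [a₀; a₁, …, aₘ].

a₀ = ⌊√1745⌋ = 41.
With m₀=0, d₀=1 and mₖ₊₁ = dₖaₖ − mₖ, dₖ₊₁ = (n − mₖ₊₁²)/dₖ, aₖ₊₁ = ⌊(a₀+mₖ₊₁)/dₖ₊₁⌋:
  k=1: m=41, d=64, a=1
  k=2: m=23, d=19, a=3
  k=3: m=34, d=31, a=2
  k=4: m=28, d=31, a=2
  k=5: m=34, d=19, a=3
  k=6: m=23, d=64, a=1
  k=7: m=41, d=1, a=82
d=1 and a=2a₀=82 at k=7, so the next step gives (m, d) = (41, 64) again — its k=1 value — and the period has length 7.

[41; 1, 3, 2, 2, 3, 1, 82]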